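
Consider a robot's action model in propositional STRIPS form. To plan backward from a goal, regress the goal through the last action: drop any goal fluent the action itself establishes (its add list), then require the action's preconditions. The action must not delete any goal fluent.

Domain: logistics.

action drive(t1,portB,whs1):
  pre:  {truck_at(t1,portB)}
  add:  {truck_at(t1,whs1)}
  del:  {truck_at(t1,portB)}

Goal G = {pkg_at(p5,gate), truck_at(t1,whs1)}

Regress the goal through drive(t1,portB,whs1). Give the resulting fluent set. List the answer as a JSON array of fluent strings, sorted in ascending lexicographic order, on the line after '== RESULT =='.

Compute (G \ add) ∪ pre:
  G ∩ del = {}  (empty — regression defined)
  G \ add = {pkg_at(p5,gate), truck_at(t1,whs1)} \ {truck_at(t1,whs1)} = {pkg_at(p5,gate)}
  ∪ pre   = {pkg_at(p5,gate)} ∪ {truck_at(t1,portB)}
          = {pkg_at(p5,gate), truck_at(t1,portB)}

== RESULT ==
["pkg_at(p5,gate)", "truck_at(t1,portB)"]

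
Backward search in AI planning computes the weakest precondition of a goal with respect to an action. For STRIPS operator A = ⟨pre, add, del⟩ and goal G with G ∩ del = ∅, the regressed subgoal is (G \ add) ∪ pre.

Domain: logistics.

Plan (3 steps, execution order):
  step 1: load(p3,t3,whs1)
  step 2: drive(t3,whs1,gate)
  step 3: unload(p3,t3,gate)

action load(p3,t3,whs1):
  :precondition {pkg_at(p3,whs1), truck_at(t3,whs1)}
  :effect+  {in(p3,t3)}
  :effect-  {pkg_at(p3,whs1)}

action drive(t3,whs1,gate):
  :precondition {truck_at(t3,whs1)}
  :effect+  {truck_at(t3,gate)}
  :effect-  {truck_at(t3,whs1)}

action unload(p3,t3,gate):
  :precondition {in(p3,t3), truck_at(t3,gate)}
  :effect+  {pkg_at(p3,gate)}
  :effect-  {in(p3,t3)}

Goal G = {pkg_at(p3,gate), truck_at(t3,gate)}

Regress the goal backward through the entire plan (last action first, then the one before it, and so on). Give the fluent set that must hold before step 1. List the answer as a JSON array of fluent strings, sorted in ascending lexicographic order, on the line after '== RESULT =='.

Regress step by step:
  through step 3 (unload(p3,t3,gate)): drop {pkg_at(p3,gate)}, keep {truck_at(t3,gate)}, require {in(p3,t3), truck_at(t3,gate)}
    → {in(p3,t3), truck_at(t3,gate)}
  through step 2 (drive(t3,whs1,gate)): drop {truck_at(t3,gate)}, keep {in(p3,t3)}, require {truck_at(t3,whs1)}
    → {in(p3,t3), truck_at(t3,whs1)}
  through step 1 (load(p3,t3,whs1)): drop {in(p3,t3)}, keep {truck_at(t3,whs1)}, require {pkg_at(p3,whs1), truck_at(t3,whs1)}
    → {pkg_at(p3,whs1), truck_at(t3,whs1)}

== RESULT ==
["pkg_at(p3,whs1)", "truck_at(t3,whs1)"]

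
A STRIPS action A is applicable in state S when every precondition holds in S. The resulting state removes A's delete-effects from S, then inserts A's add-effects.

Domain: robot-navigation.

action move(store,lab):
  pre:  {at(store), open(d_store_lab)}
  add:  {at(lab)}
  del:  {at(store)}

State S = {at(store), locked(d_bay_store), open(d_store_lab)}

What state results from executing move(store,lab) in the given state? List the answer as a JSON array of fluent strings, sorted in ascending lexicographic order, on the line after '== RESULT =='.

Progress:
  pre ⊆ S: {at(store), open(d_store_lab)} ⊆ S  — applicable
  S \ del = {locked(d_bay_store), open(d_store_lab)}
  ∪ add   = {at(lab), locked(d_bay_store), open(d_store_lab)}

== RESULT ==
["at(lab)", "locked(d_bay_store)", "open(d_store_lab)"]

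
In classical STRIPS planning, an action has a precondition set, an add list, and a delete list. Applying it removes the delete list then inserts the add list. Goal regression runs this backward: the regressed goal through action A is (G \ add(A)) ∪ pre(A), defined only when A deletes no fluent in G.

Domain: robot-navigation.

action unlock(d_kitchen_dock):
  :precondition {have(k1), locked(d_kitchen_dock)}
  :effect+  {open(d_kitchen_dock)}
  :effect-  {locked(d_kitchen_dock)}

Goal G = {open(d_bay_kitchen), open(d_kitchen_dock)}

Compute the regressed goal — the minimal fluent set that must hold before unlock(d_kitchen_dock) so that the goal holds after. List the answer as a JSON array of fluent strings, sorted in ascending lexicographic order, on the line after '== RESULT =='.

Compute (G \ add) ∪ pre:
  G ∩ del = {}  (empty — regression defined)
  G \ add = {open(d_bay_kitchen), open(d_kitchen_dock)} \ {open(d_kitchen_dock)} = {open(d_bay_kitchen)}
  ∪ pre   = {open(d_bay_kitchen)} ∪ {have(k1), locked(d_kitchen_dock)}
          = {have(k1), locked(d_kitchen_dock), open(d_bay_kitchen)}

== RESULT ==
["have(k1)", "locked(d_kitchen_dock)", "open(d_bay_kitchen)"]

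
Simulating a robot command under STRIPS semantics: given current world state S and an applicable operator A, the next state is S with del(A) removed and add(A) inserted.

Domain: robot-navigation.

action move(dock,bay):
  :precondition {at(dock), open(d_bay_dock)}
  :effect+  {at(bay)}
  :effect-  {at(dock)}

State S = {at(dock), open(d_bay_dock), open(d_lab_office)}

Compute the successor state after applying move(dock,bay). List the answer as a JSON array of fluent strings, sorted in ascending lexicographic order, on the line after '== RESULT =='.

Compute (S \ del) ∪ add:
  pre ⊆ S: {at(dock), open(d_bay_dock)} ⊆ S  — applicable
  S \ del = {open(d_bay_dock), open(d_lab_office)}
  ∪ add   = {at(bay), open(d_bay_dock), open(d_lab_office)}

== RESULT ==
["at(bay)", "open(d_bay_dock)", "open(d_lab_office)"]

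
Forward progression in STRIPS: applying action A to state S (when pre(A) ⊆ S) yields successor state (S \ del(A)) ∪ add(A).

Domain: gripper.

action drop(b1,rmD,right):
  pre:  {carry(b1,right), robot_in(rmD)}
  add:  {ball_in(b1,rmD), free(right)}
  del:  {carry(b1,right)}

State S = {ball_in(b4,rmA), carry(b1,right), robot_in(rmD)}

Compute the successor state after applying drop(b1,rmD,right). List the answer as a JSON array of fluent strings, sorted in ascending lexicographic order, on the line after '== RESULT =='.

Compute (S \ del) ∪ add:
  pre ⊆ S: {carry(b1,right), robot_in(rmD)} ⊆ S  — applicable
  S \ del = {ball_in(b4,rmA), robot_in(rmD)}
  ∪ add   = {ball_in(b1,rmD), ball_in(b4,rmA), free(right), robot_in(rmD)}

== RESULT ==
["ball_in(b1,rmD)", "ball_in(b4,rmA)", "free(right)", "robot_in(rmD)"]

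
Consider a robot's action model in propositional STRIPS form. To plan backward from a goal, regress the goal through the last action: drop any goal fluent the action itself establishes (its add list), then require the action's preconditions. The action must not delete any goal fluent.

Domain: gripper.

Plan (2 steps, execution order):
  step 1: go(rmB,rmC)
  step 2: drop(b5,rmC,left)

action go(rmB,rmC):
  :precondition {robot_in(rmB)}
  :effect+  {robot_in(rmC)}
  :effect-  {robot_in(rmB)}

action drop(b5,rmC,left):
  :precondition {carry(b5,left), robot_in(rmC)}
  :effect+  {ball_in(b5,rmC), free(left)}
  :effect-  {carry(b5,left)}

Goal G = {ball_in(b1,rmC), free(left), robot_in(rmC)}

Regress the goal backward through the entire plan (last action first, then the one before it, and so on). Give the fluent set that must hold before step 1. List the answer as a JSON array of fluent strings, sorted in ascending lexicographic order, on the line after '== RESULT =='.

Work backward from the goal:
  through step 2 (drop(b5,rmC,left)): drop {free(left)}, keep {ball_in(b1,rmC), robot_in(rmC)}, require {carry(b5,left), robot_in(rmC)}
    → {ball_in(b1,rmC), carry(b5,left), robot_in(rmC)}
  through step 1 (go(rmB,rmC)): drop {robot_in(rmC)}, keep {ball_in(b1,rmC), carry(b5,left)}, require {robot_in(rmB)}
    → {ball_in(b1,rmC), carry(b5,left), robot_in(rmB)}

== RESULT ==
["ball_in(b1,rmC)", "carry(b5,left)", "robot_in(rmB)"]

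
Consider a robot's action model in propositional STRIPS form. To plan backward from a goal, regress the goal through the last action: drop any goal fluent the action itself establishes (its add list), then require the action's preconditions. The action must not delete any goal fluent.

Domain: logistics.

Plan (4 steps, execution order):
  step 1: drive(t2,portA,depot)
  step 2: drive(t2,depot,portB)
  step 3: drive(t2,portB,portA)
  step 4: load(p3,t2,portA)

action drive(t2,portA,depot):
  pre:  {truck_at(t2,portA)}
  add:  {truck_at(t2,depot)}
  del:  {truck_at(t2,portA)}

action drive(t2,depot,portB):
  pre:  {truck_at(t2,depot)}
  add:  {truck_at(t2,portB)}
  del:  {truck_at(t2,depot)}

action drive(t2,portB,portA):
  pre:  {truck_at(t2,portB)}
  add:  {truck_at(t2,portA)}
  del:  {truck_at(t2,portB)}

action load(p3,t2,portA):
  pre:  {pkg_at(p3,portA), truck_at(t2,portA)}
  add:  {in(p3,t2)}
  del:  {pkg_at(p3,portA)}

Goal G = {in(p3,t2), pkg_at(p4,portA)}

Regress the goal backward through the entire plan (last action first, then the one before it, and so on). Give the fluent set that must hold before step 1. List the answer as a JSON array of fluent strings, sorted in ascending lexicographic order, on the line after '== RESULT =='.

Regress step by step:
  through step 4 (load(p3,t2,portA)): drop {in(p3,t2)}, keep {pkg_at(p4,portA)}, require {pkg_at(p3,portA), truck_at(t2,portA)}
    → {pkg_at(p3,portA), pkg_at(p4,portA), truck_at(t2,portA)}
  through step 3 (drive(t2,portB,portA)): drop {truck_at(t2,portA)}, keep {pkg_at(p3,portA), pkg_at(p4,portA)}, require {truck_at(t2,portB)}
    → {pkg_at(p3,portA), pkg_at(p4,portA), truck_at(t2,portB)}
  through step 2 (drive(t2,depot,portB)): drop {truck_at(t2,portB)}, keep {pkg_at(p3,portA), pkg_at(p4,portA)}, require {truck_at(t2,depot)}
    → {pkg_at(p3,portA), pkg_at(p4,portA), truck_at(t2,depot)}
  through step 1 (drive(t2,portA,depot)): drop {truck_at(t2,depot)}, keep {pkg_at(p3,portA), pkg_at(p4,portA)}, require {truck_at(t2,portA)}
    → {pkg_at(p3,portA), pkg_at(p4,portA), truck_at(t2,portA)}

== RESULT ==
["pkg_at(p3,portA)", "pkg_at(p4,portA)", "truck_at(t2,portA)"]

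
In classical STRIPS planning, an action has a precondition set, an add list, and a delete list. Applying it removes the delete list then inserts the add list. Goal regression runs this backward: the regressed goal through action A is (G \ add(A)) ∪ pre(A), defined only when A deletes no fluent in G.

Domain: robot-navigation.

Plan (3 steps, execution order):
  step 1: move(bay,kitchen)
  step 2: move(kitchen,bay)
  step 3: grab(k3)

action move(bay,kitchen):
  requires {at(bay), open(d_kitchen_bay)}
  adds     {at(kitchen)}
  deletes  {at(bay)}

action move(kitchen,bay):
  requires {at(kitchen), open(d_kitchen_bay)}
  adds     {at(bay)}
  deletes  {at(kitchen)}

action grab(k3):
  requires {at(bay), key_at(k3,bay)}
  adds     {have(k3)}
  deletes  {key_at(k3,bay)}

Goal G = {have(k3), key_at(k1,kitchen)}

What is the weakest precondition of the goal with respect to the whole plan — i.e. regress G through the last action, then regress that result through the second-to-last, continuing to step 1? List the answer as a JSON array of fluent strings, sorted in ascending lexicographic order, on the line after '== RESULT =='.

Regress step by step:
  through step 3 (grab(k3)): drop {have(k3)}, keep {key_at(k1,kitchen)}, require {at(bay), key_at(k3,bay)}
    → {at(bay), key_at(k1,kitchen), key_at(k3,bay)}
  through step 2 (move(kitchen,bay)): drop {at(bay)}, keep {key_at(k1,kitchen), key_at(k3,bay)}, require {at(kitchen), open(d_kitchen_bay)}
    → {at(kitchen), key_at(k1,kitchen), key_at(k3,bay), open(d_kitchen_bay)}
  through step 1 (move(bay,kitchen)): drop {at(kitchen)}, keep {key_at(k1,kitchen), key_at(k3,bay), open(d_kitchen_bay)}, require {at(bay), open(d_kitchen_bay)}
    → {at(bay), key_at(k1,kitchen), key_at(k3,bay), open(d_kitchen_bay)}

== RESULT ==
["at(bay)", "key_at(k1,kitchen)", "key_at(k3,bay)", "open(d_kitchen_bay)"]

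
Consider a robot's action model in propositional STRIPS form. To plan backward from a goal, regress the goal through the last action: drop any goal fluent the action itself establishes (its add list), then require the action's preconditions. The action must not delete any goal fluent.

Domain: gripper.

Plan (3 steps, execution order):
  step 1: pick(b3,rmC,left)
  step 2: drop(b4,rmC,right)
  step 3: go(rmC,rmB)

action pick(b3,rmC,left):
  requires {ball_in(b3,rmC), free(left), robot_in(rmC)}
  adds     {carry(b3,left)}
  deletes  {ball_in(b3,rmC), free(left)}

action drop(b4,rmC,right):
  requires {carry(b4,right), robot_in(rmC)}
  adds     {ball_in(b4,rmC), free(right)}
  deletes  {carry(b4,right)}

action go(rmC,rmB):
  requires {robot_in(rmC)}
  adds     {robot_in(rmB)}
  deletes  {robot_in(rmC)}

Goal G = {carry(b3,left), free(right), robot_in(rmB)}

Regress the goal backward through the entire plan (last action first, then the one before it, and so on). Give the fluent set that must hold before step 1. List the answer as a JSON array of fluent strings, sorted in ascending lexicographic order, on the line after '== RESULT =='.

Work backward from the goal:
  through step 3 (go(rmC,rmB)): drop {robot_in(rmB)}, keep {carry(b3,left), free(right)}, require {robot_in(rmC)}
    → {carry(b3,left), free(right), robot_in(rmC)}
  through step 2 (drop(b4,rmC,right)): drop {free(right)}, keep {carry(b3,left), robot_in(rmC)}, require {carry(b4,right), robot_in(rmC)}
    → {carry(b3,left), carry(b4,right), robot_in(rmC)}
  through step 1 (pick(b3,rmC,left)): drop {carry(b3,left)}, keep {carry(b4,right), robot_in(rmC)}, require {ball_in(b3,rmC), free(left), robot_in(rmC)}
    → {ball_in(b3,rmC), carry(b4,right), free(left), robot_in(rmC)}

== RESULT ==
["ball_in(b3,rmC)", "carry(b4,right)", "free(left)", "robot_in(rmC)"]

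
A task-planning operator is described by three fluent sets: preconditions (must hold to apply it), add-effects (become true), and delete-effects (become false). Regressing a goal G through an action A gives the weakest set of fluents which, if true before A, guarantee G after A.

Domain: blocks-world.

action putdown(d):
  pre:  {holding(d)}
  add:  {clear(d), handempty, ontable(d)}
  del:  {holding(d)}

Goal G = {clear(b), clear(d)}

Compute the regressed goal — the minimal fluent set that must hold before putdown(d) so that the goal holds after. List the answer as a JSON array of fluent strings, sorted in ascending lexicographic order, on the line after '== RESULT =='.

Compute (G \ add) ∪ pre:
  G ∩ del = {}  (empty — regression defined)
  G \ add = {clear(b), clear(d)} \ {clear(d), handempty, ontable(d)} = {clear(b)}
  ∪ pre   = {clear(b)} ∪ {holding(d)}
          = {clear(b), holding(d)}

== RESULT ==
["clear(b)", "holding(d)"]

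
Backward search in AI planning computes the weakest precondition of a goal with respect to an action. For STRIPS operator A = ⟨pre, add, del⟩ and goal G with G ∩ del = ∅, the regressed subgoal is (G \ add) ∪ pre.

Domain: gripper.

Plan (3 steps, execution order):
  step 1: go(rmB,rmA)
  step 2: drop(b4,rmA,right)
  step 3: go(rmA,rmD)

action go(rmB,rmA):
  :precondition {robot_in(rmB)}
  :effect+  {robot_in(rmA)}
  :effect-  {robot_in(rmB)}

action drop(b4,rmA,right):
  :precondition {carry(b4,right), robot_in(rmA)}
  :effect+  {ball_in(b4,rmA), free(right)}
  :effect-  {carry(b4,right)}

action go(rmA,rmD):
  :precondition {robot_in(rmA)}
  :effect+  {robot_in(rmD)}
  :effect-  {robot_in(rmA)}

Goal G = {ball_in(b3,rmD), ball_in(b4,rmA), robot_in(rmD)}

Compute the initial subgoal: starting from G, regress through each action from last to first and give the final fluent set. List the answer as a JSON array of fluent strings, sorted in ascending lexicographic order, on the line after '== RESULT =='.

Work backward from the goal:
  through step 3 (go(rmA,rmD)): drop {robot_in(rmD)}, keep {ball_in(b3,rmD), ball_in(b4,rmA)}, require {robot_in(rmA)}
    → {ball_in(b3,rmD), ball_in(b4,rmA), robot_in(rmA)}
  through step 2 (drop(b4,rmA,right)): drop {ball_in(b4,rmA)}, keep {ball_in(b3,rmD), robot_in(rmA)}, require {carry(b4,right), robot_in(rmA)}
    → {ball_in(b3,rmD), carry(b4,right), robot_in(rmA)}
  through step 1 (go(rmB,rmA)): drop {robot_in(rmA)}, keep {ball_in(b3,rmD), carry(b4,right)}, require {robot_in(rmB)}
    → {ball_in(b3,rmD), carry(b4,right), robot_in(rmB)}

== RESULT ==
["ball_in(b3,rmD)", "carry(b4,right)", "robot_in(rmB)"]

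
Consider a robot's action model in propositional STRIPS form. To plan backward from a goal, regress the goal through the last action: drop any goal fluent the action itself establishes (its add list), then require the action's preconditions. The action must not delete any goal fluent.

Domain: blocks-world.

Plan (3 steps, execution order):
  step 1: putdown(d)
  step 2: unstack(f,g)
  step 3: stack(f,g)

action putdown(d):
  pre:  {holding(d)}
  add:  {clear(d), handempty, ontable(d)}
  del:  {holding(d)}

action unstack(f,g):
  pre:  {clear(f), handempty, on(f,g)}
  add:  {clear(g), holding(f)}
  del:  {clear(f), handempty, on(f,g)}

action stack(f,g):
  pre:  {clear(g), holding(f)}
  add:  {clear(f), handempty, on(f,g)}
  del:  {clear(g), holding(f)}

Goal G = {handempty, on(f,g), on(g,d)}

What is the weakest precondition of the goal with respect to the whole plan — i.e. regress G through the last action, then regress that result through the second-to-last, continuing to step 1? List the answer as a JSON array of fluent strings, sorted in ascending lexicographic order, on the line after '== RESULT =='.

Work backward from the goal:
  through step 3 (stack(f,g)): drop {handempty, on(f,g)}, keep {on(g,d)}, require {clear(g), holding(f)}
    → {clear(g), holding(f), on(g,d)}
  through step 2 (unstack(f,g)): drop {clear(g), holding(f)}, keep {on(g,d)}, require {clear(f), handempty, on(f,g)}
    → {clear(f), handempty, on(f,g), on(g,d)}
  through step 1 (putdown(d)): drop {handempty}, keep {clear(f), on(f,g), on(g,d)}, require {holding(d)}
    → {clear(f), holding(d), on(f,g), on(g,d)}

== RESULT ==
["clear(f)", "holding(d)", "on(f,g)", "on(g,d)"]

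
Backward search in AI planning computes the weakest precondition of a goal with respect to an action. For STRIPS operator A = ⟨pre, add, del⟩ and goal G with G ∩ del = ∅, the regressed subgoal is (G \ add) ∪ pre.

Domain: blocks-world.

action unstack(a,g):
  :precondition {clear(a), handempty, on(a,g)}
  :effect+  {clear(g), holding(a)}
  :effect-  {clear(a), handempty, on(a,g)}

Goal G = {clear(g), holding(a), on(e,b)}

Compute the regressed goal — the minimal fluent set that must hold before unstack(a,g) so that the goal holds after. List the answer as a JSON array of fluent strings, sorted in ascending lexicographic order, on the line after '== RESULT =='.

Regress:
  G ∩ del = {}  (empty — regression defined)
  G \ add = {clear(g), holding(a), on(e,b)} \ {clear(g), holding(a)} = {on(e,b)}
  ∪ pre   = {on(e,b)} ∪ {clear(a), handempty, on(a,g)}
          = {clear(a), handempty, on(a,g), on(e,b)}

== RESULT ==
["clear(a)", "handempty", "on(a,g)", "on(e,b)"]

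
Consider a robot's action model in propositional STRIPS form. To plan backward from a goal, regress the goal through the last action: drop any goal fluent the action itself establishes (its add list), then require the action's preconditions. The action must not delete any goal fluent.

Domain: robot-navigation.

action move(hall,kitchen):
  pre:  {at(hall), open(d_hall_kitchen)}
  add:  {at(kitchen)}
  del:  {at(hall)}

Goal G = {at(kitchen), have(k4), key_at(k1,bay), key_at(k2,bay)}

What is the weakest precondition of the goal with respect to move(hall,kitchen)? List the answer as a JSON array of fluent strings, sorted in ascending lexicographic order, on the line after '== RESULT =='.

Regress:
  G ∩ del = {}  (empty — regression defined)
  G \ add = {at(kitchen), have(k4), key_at(k1,bay), key_at(k2,bay)} \ {at(kitchen)} = {have(k4), key_at(k1,bay), key_at(k2,bay)}
  ∪ pre   = {have(k4), key_at(k1,bay), key_at(k2,bay)} ∪ {at(hall), open(d_hall_kitchen)}
          = {at(hall), have(k4), key_at(k1,bay), key_at(k2,bay), open(d_hall_kitchen)}

== RESULT ==
["at(hall)", "have(k4)", "key_at(k1,bay)", "key_at(k2,bay)", "open(d_hall_kitchen)"]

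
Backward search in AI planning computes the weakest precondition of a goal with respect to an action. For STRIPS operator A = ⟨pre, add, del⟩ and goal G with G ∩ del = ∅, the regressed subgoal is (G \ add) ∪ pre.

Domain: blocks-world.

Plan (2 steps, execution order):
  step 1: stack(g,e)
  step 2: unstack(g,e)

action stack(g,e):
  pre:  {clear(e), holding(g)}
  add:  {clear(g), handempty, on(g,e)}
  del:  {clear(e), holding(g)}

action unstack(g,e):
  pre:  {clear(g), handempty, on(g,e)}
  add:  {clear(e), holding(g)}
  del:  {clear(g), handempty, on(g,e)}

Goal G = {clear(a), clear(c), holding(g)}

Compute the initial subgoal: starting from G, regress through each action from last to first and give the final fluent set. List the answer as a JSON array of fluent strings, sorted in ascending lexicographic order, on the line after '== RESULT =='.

Work backward from the goal:
  through step 2 (unstack(g,e)): drop {holding(g)}, keep {clear(a), clear(c)}, require {clear(g), handempty, on(g,e)}
    → {clear(a), clear(c), clear(g), handempty, on(g,e)}
  through step 1 (stack(g,e)): drop {clear(g), handempty, on(g,e)}, keep {clear(a), clear(c)}, require {clear(e), holding(g)}
    → {clear(a), clear(c), clear(e), holding(g)}

== RESULT ==
["clear(a)", "clear(c)", "clear(e)", "holding(g)"]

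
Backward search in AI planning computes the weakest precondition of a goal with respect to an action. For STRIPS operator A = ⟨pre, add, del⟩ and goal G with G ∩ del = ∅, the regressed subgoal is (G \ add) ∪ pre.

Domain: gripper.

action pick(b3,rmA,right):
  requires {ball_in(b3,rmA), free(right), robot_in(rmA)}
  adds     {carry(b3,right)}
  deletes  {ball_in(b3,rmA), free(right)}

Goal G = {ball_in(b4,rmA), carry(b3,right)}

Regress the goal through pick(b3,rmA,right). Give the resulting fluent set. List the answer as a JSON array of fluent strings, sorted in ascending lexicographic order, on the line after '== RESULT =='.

Compute (G \ add) ∪ pre:
  G ∩ del = {}  (empty — regression defined)
  G \ add = {ball_in(b4,rmA), carry(b3,right)} \ {carry(b3,right)} = {ball_in(b4,rmA)}
  ∪ pre   = {ball_in(b4,rmA)} ∪ {ball_in(b3,rmA), free(right), robot_in(rmA)}
          = {ball_in(b3,rmA), ball_in(b4,rmA), free(right), robot_in(rmA)}

== RESULT ==
["ball_in(b3,rmA)", "ball_in(b4,rmA)", "free(right)", "robot_in(rmA)"]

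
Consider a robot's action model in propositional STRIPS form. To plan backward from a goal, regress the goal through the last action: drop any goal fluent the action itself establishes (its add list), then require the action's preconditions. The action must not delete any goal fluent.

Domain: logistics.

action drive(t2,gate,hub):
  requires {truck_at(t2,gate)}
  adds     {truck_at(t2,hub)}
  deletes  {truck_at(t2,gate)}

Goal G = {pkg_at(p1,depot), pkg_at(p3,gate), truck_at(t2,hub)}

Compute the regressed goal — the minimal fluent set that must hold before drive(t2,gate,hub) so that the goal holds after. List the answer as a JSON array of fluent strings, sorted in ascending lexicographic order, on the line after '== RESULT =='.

Compute (G \ add) ∪ pre:
  G ∩ del = {}  (empty — regression defined)
  G \ add = {pkg_at(p1,depot), pkg_at(p3,gate), truck_at(t2,hub)} \ {truck_at(t2,hub)} = {pkg_at(p1,depot), pkg_at(p3,gate)}
  ∪ pre   = {pkg_at(p1,depot), pkg_at(p3,gate)} ∪ {truck_at(t2,gate)}
          = {pkg_at(p1,depot), pkg_at(p3,gate), truck_at(t2,gate)}

== RESULT ==
["pkg_at(p1,depot)", "pkg_at(p3,gate)", "truck_at(t2,gate)"]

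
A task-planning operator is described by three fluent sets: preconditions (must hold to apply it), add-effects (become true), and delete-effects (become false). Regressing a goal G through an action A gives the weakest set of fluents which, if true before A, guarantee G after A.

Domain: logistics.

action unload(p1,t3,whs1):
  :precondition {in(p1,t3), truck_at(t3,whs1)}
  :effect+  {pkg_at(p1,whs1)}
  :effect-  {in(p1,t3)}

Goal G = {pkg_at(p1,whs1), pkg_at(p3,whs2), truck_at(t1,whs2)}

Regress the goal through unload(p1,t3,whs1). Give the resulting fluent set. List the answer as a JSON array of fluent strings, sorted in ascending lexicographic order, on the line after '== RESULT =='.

Regress:
  G ∩ del = {}  (empty — regression defined)
  G \ add = {pkg_at(p1,whs1), pkg_at(p3,whs2), truck_at(t1,whs2)} \ {pkg_at(p1,whs1)} = {pkg_at(p3,whs2), truck_at(t1,whs2)}
  ∪ pre   = {pkg_at(p3,whs2), truck_at(t1,whs2)} ∪ {in(p1,t3), truck_at(t3,whs1)}
          = {in(p1,t3), pkg_at(p3,whs2), truck_at(t1,whs2), truck_at(t3,whs1)}

== RESULT ==
["in(p1,t3)", "pkg_at(p3,whs2)", "truck_at(t1,whs2)", "truck_at(t3,whs1)"]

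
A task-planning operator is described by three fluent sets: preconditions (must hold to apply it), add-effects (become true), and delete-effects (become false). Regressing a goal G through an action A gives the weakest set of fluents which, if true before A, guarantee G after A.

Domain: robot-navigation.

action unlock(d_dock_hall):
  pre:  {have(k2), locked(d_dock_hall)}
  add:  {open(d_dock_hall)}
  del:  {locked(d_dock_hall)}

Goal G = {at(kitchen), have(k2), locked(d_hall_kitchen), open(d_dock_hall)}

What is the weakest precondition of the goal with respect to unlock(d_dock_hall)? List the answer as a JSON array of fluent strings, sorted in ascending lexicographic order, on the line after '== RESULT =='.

Compute (G \ add) ∪ pre:
  G ∩ del = {}  (empty — regression defined)
  G \ add = {at(kitchen), have(k2), locked(d_hall_kitchen), open(d_dock_hall)} \ {open(d_dock_hall)} = {at(kitchen), have(k2), locked(d_hall_kitchen)}
  ∪ pre   = {at(kitchen), have(k2), locked(d_hall_kitchen)} ∪ {have(k2), locked(d_dock_hall)}
          = {at(kitchen), have(k2), locked(d_dock_hall), locked(d_hall_kitchen)}

== RESULT ==
["at(kitchen)", "have(k2)", "locked(d_dock_hall)", "locked(d_hall_kitchen)"]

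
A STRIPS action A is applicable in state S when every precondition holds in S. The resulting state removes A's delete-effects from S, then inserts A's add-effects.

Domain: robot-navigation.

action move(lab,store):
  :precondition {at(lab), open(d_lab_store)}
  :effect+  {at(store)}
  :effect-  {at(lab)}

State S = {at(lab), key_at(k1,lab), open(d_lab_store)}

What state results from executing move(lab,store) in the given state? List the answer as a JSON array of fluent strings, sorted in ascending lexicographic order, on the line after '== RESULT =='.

Progress:
  pre ⊆ S: {at(lab), open(d_lab_store)} ⊆ S  — applicable
  S \ del = {key_at(k1,lab), open(d_lab_store)}
  ∪ add   = {at(store), key_at(k1,lab), open(d_lab_store)}

== RESULT ==
["at(store)", "key_at(k1,lab)", "open(d_lab_store)"]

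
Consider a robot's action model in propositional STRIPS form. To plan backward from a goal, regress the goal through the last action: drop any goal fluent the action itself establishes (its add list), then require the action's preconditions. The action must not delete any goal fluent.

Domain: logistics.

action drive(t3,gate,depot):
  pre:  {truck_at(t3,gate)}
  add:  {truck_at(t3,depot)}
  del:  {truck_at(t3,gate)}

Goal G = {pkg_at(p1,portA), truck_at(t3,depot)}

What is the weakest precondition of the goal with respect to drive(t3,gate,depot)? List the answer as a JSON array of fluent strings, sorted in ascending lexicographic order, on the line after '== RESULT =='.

Compute (G \ add) ∪ pre:
  G ∩ del = {}  (empty — regression defined)
  G \ add = {pkg_at(p1,portA), truck_at(t3,depot)} \ {truck_at(t3,depot)} = {pkg_at(p1,portA)}
  ∪ pre   = {pkg_at(p1,portA)} ∪ {truck_at(t3,gate)}
          = {pkg_at(p1,portA), truck_at(t3,gate)}

== RESULT ==
["pkg_at(p1,portA)", "truck_at(t3,gate)"]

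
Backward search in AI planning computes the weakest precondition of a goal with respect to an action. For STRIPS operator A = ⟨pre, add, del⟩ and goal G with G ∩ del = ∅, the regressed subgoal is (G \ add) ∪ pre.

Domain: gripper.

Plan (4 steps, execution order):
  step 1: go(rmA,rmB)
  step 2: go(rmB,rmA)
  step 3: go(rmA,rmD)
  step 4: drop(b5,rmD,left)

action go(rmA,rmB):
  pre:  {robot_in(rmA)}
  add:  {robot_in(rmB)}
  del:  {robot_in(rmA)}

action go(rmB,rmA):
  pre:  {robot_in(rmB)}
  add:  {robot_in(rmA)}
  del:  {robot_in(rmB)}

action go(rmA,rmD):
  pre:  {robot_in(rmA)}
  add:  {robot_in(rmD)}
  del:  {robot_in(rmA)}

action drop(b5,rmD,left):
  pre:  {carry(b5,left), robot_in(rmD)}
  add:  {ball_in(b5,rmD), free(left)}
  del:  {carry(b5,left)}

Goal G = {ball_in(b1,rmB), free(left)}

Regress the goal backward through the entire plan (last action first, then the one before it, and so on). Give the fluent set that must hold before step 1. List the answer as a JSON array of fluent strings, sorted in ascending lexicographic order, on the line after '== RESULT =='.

Work backward from the goal:
  through step 4 (drop(b5,rmD,left)): drop {free(left)}, keep {ball_in(b1,rmB)}, require {carry(b5,left), robot_in(rmD)}
    → {ball_in(b1,rmB), carry(b5,left), robot_in(rmD)}
  through step 3 (go(rmA,rmD)): drop {robot_in(rmD)}, keep {ball_in(b1,rmB), carry(b5,left)}, require {robot_in(rmA)}
    → {ball_in(b1,rmB), carry(b5,left), robot_in(rmA)}
  through step 2 (go(rmB,rmA)): drop {robot_in(rmA)}, keep {ball_in(b1,rmB), carry(b5,left)}, require {robot_in(rmB)}
    → {ball_in(b1,rmB), carry(b5,left), robot_in(rmB)}
  through step 1 (go(rmA,rmB)): drop {robot_in(rmB)}, keep {ball_in(b1,rmB), carry(b5,left)}, require {robot_in(rmA)}
    → {ball_in(b1,rmB), carry(b5,left), robot_in(rmA)}

== RESULT ==
["ball_in(b1,rmB)", "carry(b5,left)", "robot_in(rmA)"]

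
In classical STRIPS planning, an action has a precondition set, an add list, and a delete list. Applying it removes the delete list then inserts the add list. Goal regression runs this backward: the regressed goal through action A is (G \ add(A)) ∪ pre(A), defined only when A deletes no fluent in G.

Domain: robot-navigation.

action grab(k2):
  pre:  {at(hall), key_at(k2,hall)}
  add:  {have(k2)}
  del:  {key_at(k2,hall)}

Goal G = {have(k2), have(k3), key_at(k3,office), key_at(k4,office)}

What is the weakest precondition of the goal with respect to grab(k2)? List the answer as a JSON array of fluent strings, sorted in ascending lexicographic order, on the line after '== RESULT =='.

Regress:
  G ∩ del = {}  (empty — regression defined)
  G \ add = {have(k2), have(k3), key_at(k3,office), key_at(k4,office)} \ {have(k2)} = {have(k3), key_at(k3,office), key_at(k4,office)}
  ∪ pre   = {have(k3), key_at(k3,office), key_at(k4,office)} ∪ {at(hall), key_at(k2,hall)}
          = {at(hall), have(k3), key_at(k2,hall), key_at(k3,office), key_at(k4,office)}

== RESULT ==
["at(hall)", "have(k3)", "key_at(k2,hall)", "key_at(k3,office)", "key_at(k4,office)"]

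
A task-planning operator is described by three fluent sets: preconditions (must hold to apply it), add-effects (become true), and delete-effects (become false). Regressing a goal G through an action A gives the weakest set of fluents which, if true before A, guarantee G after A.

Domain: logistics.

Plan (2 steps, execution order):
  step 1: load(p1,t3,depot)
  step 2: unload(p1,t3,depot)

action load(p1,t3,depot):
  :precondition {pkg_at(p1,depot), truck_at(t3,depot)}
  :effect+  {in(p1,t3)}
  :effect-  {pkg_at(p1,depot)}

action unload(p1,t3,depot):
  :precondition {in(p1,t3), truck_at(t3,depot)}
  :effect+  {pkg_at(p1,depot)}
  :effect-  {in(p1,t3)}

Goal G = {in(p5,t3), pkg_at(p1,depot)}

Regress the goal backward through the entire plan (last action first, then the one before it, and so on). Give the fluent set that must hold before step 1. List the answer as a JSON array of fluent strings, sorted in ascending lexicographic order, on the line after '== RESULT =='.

Work backward from the goal:
  through step 2 (unload(p1,t3,depot)): drop {pkg_at(p1,depot)}, keep {in(p5,t3)}, require {in(p1,t3), truck_at(t3,depot)}
    → {in(p1,t3), in(p5,t3), truck_at(t3,depot)}
  through step 1 (load(p1,t3,depot)): drop {in(p1,t3)}, keep {in(p5,t3), truck_at(t3,depot)}, require {pkg_at(p1,depot), truck_at(t3,depot)}
    → {in(p5,t3), pkg_at(p1,depot), truck_at(t3,depot)}

== RESULT ==
["in(p5,t3)", "pkg_at(p1,depot)", "truck_at(t3,depot)"]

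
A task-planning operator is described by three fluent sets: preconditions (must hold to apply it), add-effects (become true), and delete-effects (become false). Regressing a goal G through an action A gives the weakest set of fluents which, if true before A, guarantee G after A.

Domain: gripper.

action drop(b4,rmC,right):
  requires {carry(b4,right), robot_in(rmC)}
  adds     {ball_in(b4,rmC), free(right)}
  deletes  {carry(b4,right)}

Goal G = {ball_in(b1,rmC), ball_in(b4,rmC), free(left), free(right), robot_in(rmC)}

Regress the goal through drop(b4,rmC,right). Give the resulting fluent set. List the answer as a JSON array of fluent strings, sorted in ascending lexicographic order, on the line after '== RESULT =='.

Regress:
  G ∩ del = {}  (empty — regression defined)
  G \ add = {ball_in(b1,rmC), ball_in(b4,rmC), free(left), free(right), robot_in(rmC)} \ {ball_in(b4,rmC), free(right)} = {ball_in(b1,rmC), free(left), robot_in(rmC)}
  ∪ pre   = {ball_in(b1,rmC), free(left), robot_in(rmC)} ∪ {carry(b4,right), robot_in(rmC)}
          = {ball_in(b1,rmC), carry(b4,right), free(left), robot_in(rmC)}

== RESULT ==
["ball_in(b1,rmC)", "carry(b4,right)", "free(left)", "robot_in(rmC)"]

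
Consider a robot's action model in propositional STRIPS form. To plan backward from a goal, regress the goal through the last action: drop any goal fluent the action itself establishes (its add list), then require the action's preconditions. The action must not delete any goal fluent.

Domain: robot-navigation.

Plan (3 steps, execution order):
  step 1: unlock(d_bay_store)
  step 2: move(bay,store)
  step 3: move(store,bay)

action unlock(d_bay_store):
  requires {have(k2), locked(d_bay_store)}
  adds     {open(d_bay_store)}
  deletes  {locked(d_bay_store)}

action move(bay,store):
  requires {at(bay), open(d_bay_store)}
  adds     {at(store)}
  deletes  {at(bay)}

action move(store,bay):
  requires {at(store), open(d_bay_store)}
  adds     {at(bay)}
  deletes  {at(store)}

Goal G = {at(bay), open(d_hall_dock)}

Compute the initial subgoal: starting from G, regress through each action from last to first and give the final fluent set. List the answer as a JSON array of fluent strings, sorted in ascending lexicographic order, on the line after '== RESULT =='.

Work backward from the goal:
  through step 3 (move(store,bay)): drop {at(bay)}, keep {open(d_hall_dock)}, require {at(store), open(d_bay_store)}
    → {at(store), open(d_bay_store), open(d_hall_dock)}
  through step 2 (move(bay,store)): drop {at(store)}, keep {open(d_bay_store), open(d_hall_dock)}, require {at(bay), open(d_bay_store)}
    → {at(bay), open(d_bay_store), open(d_hall_dock)}
  through step 1 (unlock(d_bay_store)): drop {open(d_bay_store)}, keep {at(bay), open(d_hall_dock)}, require {have(k2), locked(d_bay_store)}
    → {at(bay), have(k2), locked(d_bay_store), open(d_hall_dock)}

== RESULT ==
["at(bay)", "have(k2)", "locked(d_bay_store)", "open(d_hall_dock)"]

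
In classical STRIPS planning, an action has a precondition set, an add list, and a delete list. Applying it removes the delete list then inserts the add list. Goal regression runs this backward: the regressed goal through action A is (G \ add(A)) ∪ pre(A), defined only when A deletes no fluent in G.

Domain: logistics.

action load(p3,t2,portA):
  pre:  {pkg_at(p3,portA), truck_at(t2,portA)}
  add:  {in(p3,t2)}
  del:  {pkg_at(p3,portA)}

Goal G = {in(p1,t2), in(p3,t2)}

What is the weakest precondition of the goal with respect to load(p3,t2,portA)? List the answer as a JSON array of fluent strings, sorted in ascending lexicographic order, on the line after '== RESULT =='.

Compute (G \ add) ∪ pre:
  G ∩ del = {}  (empty — regression defined)
  G \ add = {in(p1,t2), in(p3,t2)} \ {in(p3,t2)} = {in(p1,t2)}
  ∪ pre   = {in(p1,t2)} ∪ {pkg_at(p3,portA), truck_at(t2,portA)}
          = {in(p1,t2), pkg_at(p3,portA), truck_at(t2,portA)}

== RESULT ==
["in(p1,t2)", "pkg_at(p3,portA)", "truck_at(t2,portA)"]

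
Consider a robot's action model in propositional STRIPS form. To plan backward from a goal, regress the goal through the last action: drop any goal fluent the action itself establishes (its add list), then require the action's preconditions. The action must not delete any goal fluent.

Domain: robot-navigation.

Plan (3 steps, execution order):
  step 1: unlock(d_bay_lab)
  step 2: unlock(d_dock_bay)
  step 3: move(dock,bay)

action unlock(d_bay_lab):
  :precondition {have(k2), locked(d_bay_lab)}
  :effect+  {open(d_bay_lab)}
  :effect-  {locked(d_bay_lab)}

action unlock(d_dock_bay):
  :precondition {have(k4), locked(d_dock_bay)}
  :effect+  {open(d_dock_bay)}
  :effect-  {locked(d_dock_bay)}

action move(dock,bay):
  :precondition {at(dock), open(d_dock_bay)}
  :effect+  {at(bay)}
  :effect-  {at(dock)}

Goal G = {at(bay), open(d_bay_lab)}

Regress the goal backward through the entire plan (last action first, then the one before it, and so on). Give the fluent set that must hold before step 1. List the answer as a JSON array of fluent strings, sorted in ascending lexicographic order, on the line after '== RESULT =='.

Regress step by step:
  through step 3 (move(dock,bay)): drop {at(bay)}, keep {open(d_bay_lab)}, require {at(dock), open(d_dock_bay)}
    → {at(dock), open(d_bay_lab), open(d_dock_bay)}
  through step 2 (unlock(d_dock_bay)): drop {open(d_dock_bay)}, keep {at(dock), open(d_bay_lab)}, require {have(k4), locked(d_dock_bay)}
    → {at(dock), have(k4), locked(d_dock_bay), open(d_bay_lab)}
  through step 1 (unlock(d_bay_lab)): drop {open(d_bay_lab)}, keep {at(dock), have(k4), locked(d_dock_bay)}, require {have(k2), locked(d_bay_lab)}
    → {at(dock), have(k2), have(k4), locked(d_bay_lab), locked(d_dock_bay)}

== RESULT ==
["at(dock)", "have(k2)", "have(k4)", "locked(d_bay_lab)", "locked(d_dock_bay)"]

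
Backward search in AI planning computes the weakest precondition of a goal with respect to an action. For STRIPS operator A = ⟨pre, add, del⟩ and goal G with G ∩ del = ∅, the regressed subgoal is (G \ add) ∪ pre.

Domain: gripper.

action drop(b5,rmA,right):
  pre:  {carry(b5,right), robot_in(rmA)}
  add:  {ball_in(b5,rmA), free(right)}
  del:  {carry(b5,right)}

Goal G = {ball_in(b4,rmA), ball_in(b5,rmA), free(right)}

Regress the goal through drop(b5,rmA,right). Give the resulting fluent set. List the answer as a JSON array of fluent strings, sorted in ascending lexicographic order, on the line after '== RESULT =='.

Regress:
  G ∩ del = {}  (empty — regression defined)
  G \ add = {ball_in(b4,rmA), ball_in(b5,rmA), free(right)} \ {ball_in(b5,rmA), free(right)} = {ball_in(b4,rmA)}
  ∪ pre   = {ball_in(b4,rmA)} ∪ {carry(b5,right), robot_in(rmA)}
          = {ball_in(b4,rmA), carry(b5,right), robot_in(rmA)}

== RESULT ==
["ball_in(b4,rmA)", "carry(b5,right)", "robot_in(rmA)"]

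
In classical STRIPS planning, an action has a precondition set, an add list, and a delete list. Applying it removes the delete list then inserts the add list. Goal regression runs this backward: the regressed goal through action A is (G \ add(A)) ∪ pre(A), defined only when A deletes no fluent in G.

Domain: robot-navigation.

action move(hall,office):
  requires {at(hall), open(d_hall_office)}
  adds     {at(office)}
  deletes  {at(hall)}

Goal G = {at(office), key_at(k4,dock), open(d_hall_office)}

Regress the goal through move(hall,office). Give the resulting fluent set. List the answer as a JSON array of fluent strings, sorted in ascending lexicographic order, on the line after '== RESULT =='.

Compute (G \ add) ∪ pre:
  G ∩ del = {}  (empty — regression defined)
  G \ add = {at(office), key_at(k4,dock), open(d_hall_office)} \ {at(office)} = {key_at(k4,dock), open(d_hall_office)}
  ∪ pre   = {key_at(k4,dock), open(d_hall_office)} ∪ {at(hall), open(d_hall_office)}
          = {at(hall), key_at(k4,dock), open(d_hall_office)}

== RESULT ==
["at(hall)", "key_at(k4,dock)", "open(d_hall_office)"]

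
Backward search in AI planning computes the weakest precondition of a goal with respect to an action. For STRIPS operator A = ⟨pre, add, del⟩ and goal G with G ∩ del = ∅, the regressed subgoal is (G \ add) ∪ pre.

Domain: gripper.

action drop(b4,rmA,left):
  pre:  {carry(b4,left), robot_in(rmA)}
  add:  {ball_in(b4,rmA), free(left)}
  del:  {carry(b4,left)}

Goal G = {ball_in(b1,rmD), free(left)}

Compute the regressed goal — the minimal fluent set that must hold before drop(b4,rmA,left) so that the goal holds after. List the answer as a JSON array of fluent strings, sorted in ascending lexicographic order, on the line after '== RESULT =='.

Regress:
  G ∩ del = {}  (empty — regression defined)
  G \ add = {ball_in(b1,rmD), free(left)} \ {ball_in(b4,rmA), free(left)} = {ball_in(b1,rmD)}
  ∪ pre   = {ball_in(b1,rmD)} ∪ {carry(b4,left), robot_in(rmA)}
          = {ball_in(b1,rmD), carry(b4,left), robot_in(rmA)}

== RESULT ==
["ball_in(b1,rmD)", "carry(b4,left)", "robot_in(rmA)"]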